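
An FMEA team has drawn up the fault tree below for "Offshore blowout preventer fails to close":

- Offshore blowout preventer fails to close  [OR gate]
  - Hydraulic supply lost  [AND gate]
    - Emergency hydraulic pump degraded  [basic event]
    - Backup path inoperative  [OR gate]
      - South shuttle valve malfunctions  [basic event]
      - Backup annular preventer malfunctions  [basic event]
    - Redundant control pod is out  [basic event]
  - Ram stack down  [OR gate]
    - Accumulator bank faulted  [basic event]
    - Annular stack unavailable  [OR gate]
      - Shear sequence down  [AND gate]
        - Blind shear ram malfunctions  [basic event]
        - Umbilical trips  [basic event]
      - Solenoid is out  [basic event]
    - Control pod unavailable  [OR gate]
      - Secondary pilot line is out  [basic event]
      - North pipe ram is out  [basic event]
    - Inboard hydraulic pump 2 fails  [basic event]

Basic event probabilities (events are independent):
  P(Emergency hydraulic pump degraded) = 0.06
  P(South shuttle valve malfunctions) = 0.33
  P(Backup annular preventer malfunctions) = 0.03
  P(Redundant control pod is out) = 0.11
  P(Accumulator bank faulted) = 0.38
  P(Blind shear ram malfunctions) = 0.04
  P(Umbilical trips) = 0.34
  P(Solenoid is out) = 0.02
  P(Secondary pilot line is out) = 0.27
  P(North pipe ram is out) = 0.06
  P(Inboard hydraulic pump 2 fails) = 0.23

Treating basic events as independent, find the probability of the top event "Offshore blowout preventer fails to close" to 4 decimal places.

0.6841

P(Backup path inoperative) [OR] = 1 − (1−0.33) × (1−0.03) = 0.350100
P(Hydraulic supply lost) [AND] = 0.06 × 0.350100 × 0.11 = 0.002311
P(Shear sequence down) [AND] = 0.04 × 0.34 = 0.013600
P(Annular stack unavailable) [OR] = 1 − (1−0.013600) × (1−0.02) = 0.033328
P(Control pod unavailable) [OR] = 1 − (1−0.27) × (1−0.06) = 0.313800
P(Ram stack down) [OR] = 1 − (1−0.38) × (1−0.033328) × (1−0.313800) × (1−0.23) = 0.683326
P(Offshore blowout preventer fails to close) [OR] = 1 − (1−0.002311) × (1−0.683326) = 0.684058
Rounded to 4 decimal places: P(Offshore blowout preventer fails to close) ≈ 0.6841.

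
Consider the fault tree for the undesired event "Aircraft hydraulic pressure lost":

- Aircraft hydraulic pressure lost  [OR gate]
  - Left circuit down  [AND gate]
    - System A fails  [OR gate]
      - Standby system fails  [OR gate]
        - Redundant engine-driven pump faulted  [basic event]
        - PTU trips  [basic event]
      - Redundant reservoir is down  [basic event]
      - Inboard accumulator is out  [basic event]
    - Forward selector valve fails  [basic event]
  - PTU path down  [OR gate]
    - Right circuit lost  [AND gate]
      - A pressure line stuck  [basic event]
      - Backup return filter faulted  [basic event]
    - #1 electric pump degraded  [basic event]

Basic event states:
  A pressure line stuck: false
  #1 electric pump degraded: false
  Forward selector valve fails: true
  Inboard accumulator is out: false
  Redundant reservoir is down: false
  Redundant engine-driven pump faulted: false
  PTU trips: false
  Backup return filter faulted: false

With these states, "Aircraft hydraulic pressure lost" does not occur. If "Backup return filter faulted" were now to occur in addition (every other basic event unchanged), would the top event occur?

No

Counterfactual: set "Backup return filter faulted" to occurred.
Standby system fails [OR]: Redundant engine-driven pump faulted=not, PTU trips=not → no input occurs → does not occur.
System A fails [OR]: Standby system fails=not, Redundant reservoir is down=not, Inboard accumulator is out=not → no input occurs → does not occur.
Left circuit down [AND]: System A fails=not, Forward selector valve fails=occurs → not all inputs occur → does not occur.
Right circuit lost [AND]: A pressure line stuck=not, Backup return filter faulted=occurs → not all inputs occur → does not occur.
PTU path down [OR]: Right circuit lost=not, #1 electric pump degraded=not → no input occurs → does not occur.
Aircraft hydraulic pressure lost [OR]: Left circuit down=not, PTU path down=not → no input occurs → does not occur.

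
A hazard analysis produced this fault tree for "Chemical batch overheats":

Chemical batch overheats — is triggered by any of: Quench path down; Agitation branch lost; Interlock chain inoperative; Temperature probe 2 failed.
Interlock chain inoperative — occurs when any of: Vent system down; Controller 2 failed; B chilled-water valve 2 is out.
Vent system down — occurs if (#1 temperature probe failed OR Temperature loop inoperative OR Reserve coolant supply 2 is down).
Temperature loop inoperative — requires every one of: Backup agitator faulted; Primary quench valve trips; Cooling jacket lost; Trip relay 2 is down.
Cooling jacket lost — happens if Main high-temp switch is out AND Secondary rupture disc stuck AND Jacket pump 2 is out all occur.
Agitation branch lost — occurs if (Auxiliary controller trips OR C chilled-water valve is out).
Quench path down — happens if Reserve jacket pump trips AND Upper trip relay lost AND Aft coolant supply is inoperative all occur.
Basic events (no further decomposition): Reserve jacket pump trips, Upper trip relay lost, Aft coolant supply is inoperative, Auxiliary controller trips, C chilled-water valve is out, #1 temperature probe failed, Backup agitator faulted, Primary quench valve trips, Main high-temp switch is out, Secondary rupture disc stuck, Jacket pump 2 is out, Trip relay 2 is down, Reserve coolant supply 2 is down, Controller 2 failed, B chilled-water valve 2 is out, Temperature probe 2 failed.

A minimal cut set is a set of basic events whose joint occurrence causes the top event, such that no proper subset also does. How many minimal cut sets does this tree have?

Quench path down [AND]: one cut set from each child combined → 1 × 1 × 1 = 1 cut set(s).
Agitation branch lost [OR]: union of children's cut sets → 2 cut set(s).
Cooling jacket lost [AND]: one cut set from each child combined → 1 × 1 × 1 = 1 cut set(s).
Temperature loop inoperative [AND]: one cut set from each child combined → 1 × 1 × 1 × 1 = 1 cut set(s).
Vent system down [OR]: union of children's cut sets → 3 cut set(s).
Interlock chain inoperative [OR]: union of children's cut sets → 5 cut set(s).
Chemical batch overheats [OR]: union of children's cut sets → 9 cut set(s).
Minimal cut sets: {Aft coolant supply is inoperative, Reserve jacket pump trips, Upper trip relay lost}; {Auxiliary controller trips}; {C chilled-water valve is out}; {#1 temperature probe failed}; {Backup agitator faulted, Jacket pump 2 is out, Main high-temp switch is out, Primary quench valve trips, Secondary rupture disc stuck, Trip relay 2 is down}; {Reserve coolant supply 2 is down}; {Controller 2 failed}; {B chilled-water valve 2 is out}; {Temperature probe 2 failed}.

9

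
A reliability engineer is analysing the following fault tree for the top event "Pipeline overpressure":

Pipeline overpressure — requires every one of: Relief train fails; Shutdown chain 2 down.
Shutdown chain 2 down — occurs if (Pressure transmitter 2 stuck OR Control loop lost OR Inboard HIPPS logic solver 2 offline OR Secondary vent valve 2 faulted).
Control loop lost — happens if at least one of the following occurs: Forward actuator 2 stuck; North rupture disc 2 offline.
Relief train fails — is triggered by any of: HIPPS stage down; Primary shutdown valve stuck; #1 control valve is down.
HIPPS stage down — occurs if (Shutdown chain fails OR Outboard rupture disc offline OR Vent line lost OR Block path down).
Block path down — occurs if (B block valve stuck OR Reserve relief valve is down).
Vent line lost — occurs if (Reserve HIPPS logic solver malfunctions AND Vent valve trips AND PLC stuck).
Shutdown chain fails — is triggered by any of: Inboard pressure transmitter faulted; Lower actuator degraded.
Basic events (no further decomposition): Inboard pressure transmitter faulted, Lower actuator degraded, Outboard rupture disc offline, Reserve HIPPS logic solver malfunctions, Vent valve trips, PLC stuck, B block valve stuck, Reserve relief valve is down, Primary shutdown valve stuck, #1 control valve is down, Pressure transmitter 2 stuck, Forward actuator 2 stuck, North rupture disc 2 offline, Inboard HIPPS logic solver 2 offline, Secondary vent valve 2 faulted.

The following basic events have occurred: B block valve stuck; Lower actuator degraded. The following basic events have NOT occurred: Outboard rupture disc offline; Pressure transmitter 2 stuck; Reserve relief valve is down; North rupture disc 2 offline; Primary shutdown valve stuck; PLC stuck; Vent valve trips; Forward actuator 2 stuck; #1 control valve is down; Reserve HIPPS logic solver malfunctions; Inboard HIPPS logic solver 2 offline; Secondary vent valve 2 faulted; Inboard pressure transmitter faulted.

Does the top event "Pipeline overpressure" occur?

No

Shutdown chain fails [OR]: Inboard pressure transmitter faulted=not, Lower actuator degraded=occurs → at least one input occurs → occurs.
Vent line lost [AND]: Reserve HIPPS logic solver malfunctions=not, Vent valve trips=not, PLC stuck=not → not all inputs occur → does not occur.
Block path down [OR]: B block valve stuck=occurs, Reserve relief valve is down=not → at least one input occurs → occurs.
HIPPS stage down [OR]: Shutdown chain fails=occurs, Outboard rupture disc offline=not, Vent line lost=not, Block path down=occurs → at least one input occurs → occurs.
Relief train fails [OR]: HIPPS stage down=occurs, Primary shutdown valve stuck=not, #1 control valve is down=not → at least one input occurs → occurs.
Control loop lost [OR]: Forward actuator 2 stuck=not, North rupture disc 2 offline=not → no input occurs → does not occur.
Shutdown chain 2 down [OR]: Pressure transmitter 2 stuck=not, Control loop lost=not, Inboard HIPPS logic solver 2 offline=not, Secondary vent valve 2 faulted=not → no input occurs → does not occur.
Pipeline overpressure [AND]: Relief train fails=occurs, Shutdown chain 2 down=not → not all inputs occur → does not occur.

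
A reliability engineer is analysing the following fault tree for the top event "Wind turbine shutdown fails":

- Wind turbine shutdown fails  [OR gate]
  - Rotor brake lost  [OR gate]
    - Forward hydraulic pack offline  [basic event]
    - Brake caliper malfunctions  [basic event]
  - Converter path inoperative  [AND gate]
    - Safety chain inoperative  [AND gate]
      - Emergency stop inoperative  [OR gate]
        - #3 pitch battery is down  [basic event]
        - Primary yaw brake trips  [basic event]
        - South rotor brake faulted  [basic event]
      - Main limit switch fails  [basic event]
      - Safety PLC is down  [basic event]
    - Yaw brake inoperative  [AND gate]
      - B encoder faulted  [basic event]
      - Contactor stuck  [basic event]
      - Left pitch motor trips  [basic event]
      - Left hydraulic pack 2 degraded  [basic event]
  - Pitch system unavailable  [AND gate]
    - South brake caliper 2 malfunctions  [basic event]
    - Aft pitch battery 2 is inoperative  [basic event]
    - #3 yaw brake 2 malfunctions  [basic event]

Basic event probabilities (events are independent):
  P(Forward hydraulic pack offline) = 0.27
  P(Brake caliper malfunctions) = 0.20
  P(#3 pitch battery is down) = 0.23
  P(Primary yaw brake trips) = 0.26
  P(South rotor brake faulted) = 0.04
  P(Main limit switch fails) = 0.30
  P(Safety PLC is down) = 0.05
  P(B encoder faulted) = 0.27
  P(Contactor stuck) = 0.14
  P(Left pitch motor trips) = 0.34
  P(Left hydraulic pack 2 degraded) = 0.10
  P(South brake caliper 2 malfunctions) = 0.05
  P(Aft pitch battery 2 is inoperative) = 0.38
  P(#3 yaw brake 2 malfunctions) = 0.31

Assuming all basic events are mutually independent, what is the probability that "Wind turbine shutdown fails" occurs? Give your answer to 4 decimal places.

P(Rotor brake lost) [OR] = 1 − (1−0.27) × (1−0.20) = 0.416000
P(Emergency stop inoperative) [OR] = 1 − (1−0.23) × (1−0.26) × (1−0.04) = 0.452992
P(Safety chain inoperative) [AND] = 0.452992 × 0.30 × 0.05 = 0.006795
P(Yaw brake inoperative) [AND] = 0.27 × 0.14 × 0.34 × 0.10 = 0.001285
P(Converter path inoperative) [AND] = 0.006795 × 0.001285 = 0.000009
P(Pitch system unavailable) [AND] = 0.05 × 0.38 × 0.31 = 0.005890
P(Wind turbine shutdown fails) [OR] = 1 − (1−0.416000) × (1−0.000009) × (1−0.005890) = 0.419445
Rounded to 4 decimal places: P(Wind turbine shutdown fails) ≈ 0.4194.

0.4194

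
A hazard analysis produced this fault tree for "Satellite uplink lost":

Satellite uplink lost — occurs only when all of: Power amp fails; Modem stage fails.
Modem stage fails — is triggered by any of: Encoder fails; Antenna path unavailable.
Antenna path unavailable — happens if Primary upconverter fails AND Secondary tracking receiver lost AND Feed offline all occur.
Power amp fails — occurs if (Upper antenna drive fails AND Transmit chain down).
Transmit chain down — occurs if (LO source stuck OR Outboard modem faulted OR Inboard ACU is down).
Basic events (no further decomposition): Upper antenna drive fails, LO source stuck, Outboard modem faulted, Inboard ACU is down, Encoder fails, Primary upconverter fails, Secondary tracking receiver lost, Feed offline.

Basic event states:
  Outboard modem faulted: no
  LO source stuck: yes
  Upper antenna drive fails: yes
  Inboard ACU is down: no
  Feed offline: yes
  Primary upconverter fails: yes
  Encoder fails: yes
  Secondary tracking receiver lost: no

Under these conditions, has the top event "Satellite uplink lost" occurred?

Yes

Transmit chain down [OR]: LO source stuck=occurs, Outboard modem faulted=not, Inboard ACU is down=not → at least one input occurs → occurs.
Power amp fails [AND]: Upper antenna drive fails=occurs, Transmit chain down=occurs → all inputs occur → occurs.
Antenna path unavailable [AND]: Primary upconverter fails=occurs, Secondary tracking receiver lost=not, Feed offline=occurs → not all inputs occur → does not occur.
Modem stage fails [OR]: Encoder fails=occurs, Antenna path unavailable=not → at least one input occurs → occurs.
Satellite uplink lost [AND]: Power amp fails=occurs, Modem stage fails=occurs → all inputs occur → occurs.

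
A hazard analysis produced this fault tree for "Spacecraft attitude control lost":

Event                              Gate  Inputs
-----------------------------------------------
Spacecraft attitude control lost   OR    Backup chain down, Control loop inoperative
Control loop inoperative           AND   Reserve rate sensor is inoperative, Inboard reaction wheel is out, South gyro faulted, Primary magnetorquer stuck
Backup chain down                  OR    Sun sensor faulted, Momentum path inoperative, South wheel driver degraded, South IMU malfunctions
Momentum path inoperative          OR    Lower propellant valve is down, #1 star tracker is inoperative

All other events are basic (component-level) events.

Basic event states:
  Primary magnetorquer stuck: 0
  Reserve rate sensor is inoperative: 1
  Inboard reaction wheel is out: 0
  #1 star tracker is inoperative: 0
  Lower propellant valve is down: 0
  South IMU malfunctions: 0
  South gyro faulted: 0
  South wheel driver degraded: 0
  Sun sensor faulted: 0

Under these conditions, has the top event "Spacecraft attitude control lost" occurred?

Momentum path inoperative [OR]: Lower propellant valve is down=not, #1 star tracker is inoperative=not → no input occurs → does not occur.
Backup chain down [OR]: Sun sensor faulted=not, Momentum path inoperative=not, South wheel driver degraded=not, South IMU malfunctions=not → no input occurs → does not occur.
Control loop inoperative [AND]: Reserve rate sensor is inoperative=occurs, Inboard reaction wheel is out=not, South gyro faulted=not, Primary magnetorquer stuck=not → not all inputs occur → does not occur.
Spacecraft attitude control lost [OR]: Backup chain down=not, Control loop inoperative=not → no input occurs → does not occur.

No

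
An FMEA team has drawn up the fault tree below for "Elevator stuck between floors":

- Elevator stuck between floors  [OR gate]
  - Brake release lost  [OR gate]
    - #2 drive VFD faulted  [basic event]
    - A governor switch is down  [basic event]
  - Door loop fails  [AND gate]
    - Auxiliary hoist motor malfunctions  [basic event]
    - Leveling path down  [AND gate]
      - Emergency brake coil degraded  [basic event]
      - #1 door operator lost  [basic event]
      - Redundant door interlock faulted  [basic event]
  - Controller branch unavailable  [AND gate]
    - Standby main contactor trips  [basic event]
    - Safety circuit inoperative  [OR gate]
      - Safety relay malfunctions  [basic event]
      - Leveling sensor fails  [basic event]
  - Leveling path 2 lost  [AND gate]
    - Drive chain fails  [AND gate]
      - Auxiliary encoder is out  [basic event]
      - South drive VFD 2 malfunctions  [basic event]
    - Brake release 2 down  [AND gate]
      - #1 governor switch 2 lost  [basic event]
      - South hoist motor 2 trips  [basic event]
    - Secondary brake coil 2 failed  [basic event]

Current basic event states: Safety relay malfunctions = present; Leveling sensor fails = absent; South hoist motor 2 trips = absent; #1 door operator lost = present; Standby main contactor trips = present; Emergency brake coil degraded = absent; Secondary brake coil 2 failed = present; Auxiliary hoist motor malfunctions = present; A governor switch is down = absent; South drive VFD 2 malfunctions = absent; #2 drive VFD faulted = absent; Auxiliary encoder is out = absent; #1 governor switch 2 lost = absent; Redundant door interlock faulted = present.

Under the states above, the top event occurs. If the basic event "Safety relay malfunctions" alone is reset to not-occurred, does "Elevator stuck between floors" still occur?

Counterfactual: set "Safety relay malfunctions" to not occurred.
Brake release lost [OR]: #2 drive VFD faulted=not, A governor switch is down=not → no input occurs → does not occur.
Leveling path down [AND]: Emergency brake coil degraded=not, #1 door operator lost=occurs, Redundant door interlock faulted=occurs → not all inputs occur → does not occur.
Door loop fails [AND]: Auxiliary hoist motor malfunctions=occurs, Leveling path down=not → not all inputs occur → does not occur.
Safety circuit inoperative [OR]: Safety relay malfunctions=not, Leveling sensor fails=not → no input occurs → does not occur.
Controller branch unavailable [AND]: Standby main contactor trips=occurs, Safety circuit inoperative=not → not all inputs occur → does not occur.
Drive chain fails [AND]: Auxiliary encoder is out=not, South drive VFD 2 malfunctions=not → not all inputs occur → does not occur.
Brake release 2 down [AND]: #1 governor switch 2 lost=not, South hoist motor 2 trips=not → not all inputs occur → does not occur.
Leveling path 2 lost [AND]: Drive chain fails=not, Brake release 2 down=not, Secondary brake coil 2 failed=occurs → not all inputs occur → does not occur.
Elevator stuck between floors [OR]: Brake release lost=not, Door loop fails=not, Controller branch unavailable=not, Leveling path 2 lost=not → no input occurs → does not occur.

No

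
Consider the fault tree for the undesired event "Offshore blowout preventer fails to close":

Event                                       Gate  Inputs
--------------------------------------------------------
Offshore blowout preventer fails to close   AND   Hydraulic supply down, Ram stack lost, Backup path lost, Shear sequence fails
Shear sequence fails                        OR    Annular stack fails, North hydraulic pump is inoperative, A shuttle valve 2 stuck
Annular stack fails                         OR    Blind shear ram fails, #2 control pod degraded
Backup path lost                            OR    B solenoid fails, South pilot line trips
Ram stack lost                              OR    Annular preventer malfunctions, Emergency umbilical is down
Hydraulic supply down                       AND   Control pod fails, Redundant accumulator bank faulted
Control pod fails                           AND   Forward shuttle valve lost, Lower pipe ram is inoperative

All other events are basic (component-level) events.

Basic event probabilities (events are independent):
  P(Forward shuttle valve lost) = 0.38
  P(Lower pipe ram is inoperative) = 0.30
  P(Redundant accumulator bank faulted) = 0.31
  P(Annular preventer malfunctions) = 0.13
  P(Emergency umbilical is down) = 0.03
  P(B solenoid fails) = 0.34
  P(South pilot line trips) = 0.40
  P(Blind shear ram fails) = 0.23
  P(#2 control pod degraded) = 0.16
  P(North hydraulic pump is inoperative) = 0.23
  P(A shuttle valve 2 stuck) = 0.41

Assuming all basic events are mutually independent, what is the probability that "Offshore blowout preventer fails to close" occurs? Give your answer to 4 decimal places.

0.0024

P(Control pod fails) [AND] = 0.38 × 0.30 = 0.114000
P(Hydraulic supply down) [AND] = 0.114000 × 0.31 = 0.035340
P(Ram stack lost) [OR] = 1 − (1−0.13) × (1−0.03) = 0.156100
P(Backup path lost) [OR] = 1 − (1−0.34) × (1−0.40) = 0.604000
P(Annular stack fails) [OR] = 1 − (1−0.23) × (1−0.16) = 0.353200
P(Shear sequence fails) [OR] = 1 − (1−0.353200) × (1−0.23) × (1−0.41) = 0.706159
P(Offshore blowout preventer fails to close) [AND] = 0.035340 × 0.156100 × 0.604000 × 0.706159 = 0.002353
Rounded to 4 decimal places: P(Offshore blowout preventer fails to close) ≈ 0.0024.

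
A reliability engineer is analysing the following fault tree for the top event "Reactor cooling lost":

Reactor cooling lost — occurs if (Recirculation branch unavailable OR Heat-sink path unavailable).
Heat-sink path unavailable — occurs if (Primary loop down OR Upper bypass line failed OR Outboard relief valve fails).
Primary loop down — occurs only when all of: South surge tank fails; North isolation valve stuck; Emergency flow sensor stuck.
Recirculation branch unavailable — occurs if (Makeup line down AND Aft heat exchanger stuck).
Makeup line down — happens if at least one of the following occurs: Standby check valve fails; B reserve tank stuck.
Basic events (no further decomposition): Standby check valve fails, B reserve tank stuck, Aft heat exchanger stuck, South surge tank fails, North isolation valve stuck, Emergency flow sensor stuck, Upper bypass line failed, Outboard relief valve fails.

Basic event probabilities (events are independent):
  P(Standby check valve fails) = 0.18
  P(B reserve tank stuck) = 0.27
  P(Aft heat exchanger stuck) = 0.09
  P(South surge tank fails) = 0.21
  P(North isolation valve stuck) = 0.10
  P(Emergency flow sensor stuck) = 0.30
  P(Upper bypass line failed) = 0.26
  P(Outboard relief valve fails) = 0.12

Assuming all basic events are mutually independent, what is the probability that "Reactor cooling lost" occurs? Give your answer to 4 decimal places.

P(Makeup line down) [OR] = 1 − (1−0.18) × (1−0.27) = 0.401400
P(Recirculation branch unavailable) [AND] = 0.401400 × 0.09 = 0.036126
P(Primary loop down) [AND] = 0.21 × 0.10 × 0.30 = 0.006300
P(Heat-sink path unavailable) [OR] = 1 − (1−0.006300) × (1−0.26) × (1−0.12) = 0.352903
P(Reactor cooling lost) [OR] = 1 − (1−0.036126) × (1−0.352903) = 0.376280
Rounded to 4 decimal places: P(Reactor cooling lost) ≈ 0.3763.

0.3763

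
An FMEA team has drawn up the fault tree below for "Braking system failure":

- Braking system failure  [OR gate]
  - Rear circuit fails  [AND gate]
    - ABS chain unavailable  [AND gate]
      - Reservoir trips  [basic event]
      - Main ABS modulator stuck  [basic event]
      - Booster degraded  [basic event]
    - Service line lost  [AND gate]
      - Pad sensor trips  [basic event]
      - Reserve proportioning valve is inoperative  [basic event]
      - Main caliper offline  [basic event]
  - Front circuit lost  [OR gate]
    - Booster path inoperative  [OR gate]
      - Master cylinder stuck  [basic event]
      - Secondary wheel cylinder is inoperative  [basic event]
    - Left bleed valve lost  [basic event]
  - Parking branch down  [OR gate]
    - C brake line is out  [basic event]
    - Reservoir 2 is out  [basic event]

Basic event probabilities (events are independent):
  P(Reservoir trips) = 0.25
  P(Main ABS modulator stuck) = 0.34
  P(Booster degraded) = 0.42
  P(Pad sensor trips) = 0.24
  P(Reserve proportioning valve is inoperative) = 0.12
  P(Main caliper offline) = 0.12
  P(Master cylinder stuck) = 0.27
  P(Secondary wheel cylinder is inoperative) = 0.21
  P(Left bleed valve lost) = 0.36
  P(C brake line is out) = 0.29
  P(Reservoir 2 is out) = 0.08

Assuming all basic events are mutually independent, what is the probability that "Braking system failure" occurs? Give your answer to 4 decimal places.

0.7589

P(ABS chain unavailable) [AND] = 0.25 × 0.34 × 0.42 = 0.035700
P(Service line lost) [AND] = 0.24 × 0.12 × 0.12 = 0.003456
P(Rear circuit fails) [AND] = 0.035700 × 0.003456 = 0.000123
P(Booster path inoperative) [OR] = 1 − (1−0.27) × (1−0.21) = 0.423300
P(Front circuit lost) [OR] = 1 − (1−0.423300) × (1−0.36) = 0.630912
P(Parking branch down) [OR] = 1 − (1−0.29) × (1−0.08) = 0.346800
P(Braking system failure) [OR] = 1 − (1−0.000123) × (1−0.630912) × (1−0.346800) = 0.758941
Rounded to 4 decimal places: P(Braking system failure) ≈ 0.7589.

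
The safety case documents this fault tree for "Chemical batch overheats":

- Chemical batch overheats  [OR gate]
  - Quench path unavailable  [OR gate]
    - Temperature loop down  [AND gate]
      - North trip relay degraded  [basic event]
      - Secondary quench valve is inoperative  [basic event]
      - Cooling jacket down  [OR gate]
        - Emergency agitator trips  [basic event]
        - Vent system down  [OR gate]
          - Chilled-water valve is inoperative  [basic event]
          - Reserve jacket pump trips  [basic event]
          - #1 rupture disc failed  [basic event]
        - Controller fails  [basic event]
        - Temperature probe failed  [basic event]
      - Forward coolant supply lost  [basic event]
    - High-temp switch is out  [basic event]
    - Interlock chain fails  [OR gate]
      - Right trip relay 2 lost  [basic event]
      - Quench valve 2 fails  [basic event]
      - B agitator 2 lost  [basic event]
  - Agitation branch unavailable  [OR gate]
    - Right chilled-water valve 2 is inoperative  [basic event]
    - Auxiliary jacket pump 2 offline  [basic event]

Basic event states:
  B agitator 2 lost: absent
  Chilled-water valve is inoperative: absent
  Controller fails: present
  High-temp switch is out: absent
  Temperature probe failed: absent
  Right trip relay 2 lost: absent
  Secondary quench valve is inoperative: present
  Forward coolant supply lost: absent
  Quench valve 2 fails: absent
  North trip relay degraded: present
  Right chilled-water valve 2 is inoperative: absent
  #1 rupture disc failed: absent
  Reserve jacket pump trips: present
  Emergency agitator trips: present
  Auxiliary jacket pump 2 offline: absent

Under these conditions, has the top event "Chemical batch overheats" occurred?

Vent system down [OR]: Chilled-water valve is inoperative=not, Reserve jacket pump trips=occurs, #1 rupture disc failed=not → at least one input occurs → occurs.
Cooling jacket down [OR]: Emergency agitator trips=occurs, Vent system down=occurs, Controller fails=occurs, Temperature probe failed=not → at least one input occurs → occurs.
Temperature loop down [AND]: North trip relay degraded=occurs, Secondary quench valve is inoperative=occurs, Cooling jacket down=occurs, Forward coolant supply lost=not → not all inputs occur → does not occur.
Interlock chain fails [OR]: Right trip relay 2 lost=not, Quench valve 2 fails=not, B agitator 2 lost=not → no input occurs → does not occur.
Quench path unavailable [OR]: Temperature loop down=not, High-temp switch is out=not, Interlock chain fails=not → no input occurs → does not occur.
Agitation branch unavailable [OR]: Right chilled-water valve 2 is inoperative=not, Auxiliary jacket pump 2 offline=not → no input occurs → does not occur.
Chemical batch overheats [OR]: Quench path unavailable=not, Agitation branch unavailable=not → no input occurs → does not occur.

No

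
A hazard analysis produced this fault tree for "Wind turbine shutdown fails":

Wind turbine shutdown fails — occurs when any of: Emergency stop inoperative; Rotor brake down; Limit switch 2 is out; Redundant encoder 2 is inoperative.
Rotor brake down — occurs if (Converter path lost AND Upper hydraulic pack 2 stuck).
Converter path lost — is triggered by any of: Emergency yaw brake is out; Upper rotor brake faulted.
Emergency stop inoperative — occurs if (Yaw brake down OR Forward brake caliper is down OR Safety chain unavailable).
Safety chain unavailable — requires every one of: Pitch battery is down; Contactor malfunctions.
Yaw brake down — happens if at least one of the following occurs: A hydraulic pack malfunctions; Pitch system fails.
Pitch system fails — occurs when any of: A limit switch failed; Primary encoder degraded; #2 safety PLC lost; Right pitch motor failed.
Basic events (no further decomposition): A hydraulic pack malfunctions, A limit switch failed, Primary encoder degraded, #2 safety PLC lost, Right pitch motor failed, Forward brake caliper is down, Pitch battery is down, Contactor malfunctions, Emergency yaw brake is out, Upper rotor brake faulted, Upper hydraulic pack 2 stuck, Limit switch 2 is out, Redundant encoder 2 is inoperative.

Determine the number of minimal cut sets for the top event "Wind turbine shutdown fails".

11

Pitch system fails [OR]: union of children's cut sets → 4 cut set(s).
Yaw brake down [OR]: union of children's cut sets → 5 cut set(s).
Safety chain unavailable [AND]: one cut set from each child combined → 1 × 1 = 1 cut set(s).
Emergency stop inoperative [OR]: union of children's cut sets → 7 cut set(s).
Converter path lost [OR]: union of children's cut sets → 2 cut set(s).
Rotor brake down [AND]: one cut set from each child combined → 2 × 1 = 2 cut set(s).
Wind turbine shutdown fails [OR]: union of children's cut sets → 11 cut set(s).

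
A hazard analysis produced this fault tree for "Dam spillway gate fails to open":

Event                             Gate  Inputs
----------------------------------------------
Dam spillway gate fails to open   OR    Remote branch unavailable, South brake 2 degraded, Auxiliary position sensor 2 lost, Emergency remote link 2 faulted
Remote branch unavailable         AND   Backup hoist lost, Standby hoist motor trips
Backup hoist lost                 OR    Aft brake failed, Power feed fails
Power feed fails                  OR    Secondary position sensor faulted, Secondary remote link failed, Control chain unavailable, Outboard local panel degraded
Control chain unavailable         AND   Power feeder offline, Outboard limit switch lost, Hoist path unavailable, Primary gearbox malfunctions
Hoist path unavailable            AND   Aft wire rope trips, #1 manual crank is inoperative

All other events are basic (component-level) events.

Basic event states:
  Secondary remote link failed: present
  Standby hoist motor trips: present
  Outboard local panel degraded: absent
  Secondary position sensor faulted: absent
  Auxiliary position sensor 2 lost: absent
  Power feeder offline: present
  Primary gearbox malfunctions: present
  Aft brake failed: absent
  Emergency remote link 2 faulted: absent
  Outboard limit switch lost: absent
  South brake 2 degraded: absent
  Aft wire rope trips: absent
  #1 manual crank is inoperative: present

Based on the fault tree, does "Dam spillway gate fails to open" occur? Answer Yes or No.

Yes

Hoist path unavailable [AND]: Aft wire rope trips=not, #1 manual crank is inoperative=occurs → not all inputs occur → does not occur.
Control chain unavailable [AND]: Power feeder offline=occurs, Outboard limit switch lost=not, Hoist path unavailable=not, Primary gearbox malfunctions=occurs → not all inputs occur → does not occur.
Power feed fails [OR]: Secondary position sensor faulted=not, Secondary remote link failed=occurs, Control chain unavailable=not, Outboard local panel degraded=not → at least one input occurs → occurs.
Backup hoist lost [OR]: Aft brake failed=not, Power feed fails=occurs → at least one input occurs → occurs.
Remote branch unavailable [AND]: Backup hoist lost=occurs, Standby hoist motor trips=occurs → all inputs occur → occurs.
Dam spillway gate fails to open [OR]: Remote branch unavailable=occurs, South brake 2 degraded=not, Auxiliary position sensor 2 lost=not, Emergency remote link 2 faulted=not → at least one input occurs → occurs.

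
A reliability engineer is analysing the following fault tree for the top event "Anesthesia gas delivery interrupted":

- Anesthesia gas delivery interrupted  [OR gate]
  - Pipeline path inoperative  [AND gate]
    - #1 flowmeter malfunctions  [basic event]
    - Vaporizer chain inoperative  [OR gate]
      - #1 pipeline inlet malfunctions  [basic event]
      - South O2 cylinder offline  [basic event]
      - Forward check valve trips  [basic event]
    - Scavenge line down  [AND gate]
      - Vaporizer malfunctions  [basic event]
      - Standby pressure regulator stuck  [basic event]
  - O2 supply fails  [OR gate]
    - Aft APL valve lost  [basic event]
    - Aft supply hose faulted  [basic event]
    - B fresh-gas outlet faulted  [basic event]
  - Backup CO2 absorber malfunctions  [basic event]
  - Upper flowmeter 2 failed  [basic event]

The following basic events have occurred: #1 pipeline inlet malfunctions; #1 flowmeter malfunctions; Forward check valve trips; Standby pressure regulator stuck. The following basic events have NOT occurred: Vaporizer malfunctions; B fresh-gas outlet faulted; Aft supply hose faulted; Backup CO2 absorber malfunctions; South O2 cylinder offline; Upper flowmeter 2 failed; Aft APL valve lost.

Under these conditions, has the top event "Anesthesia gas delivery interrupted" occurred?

No

Vaporizer chain inoperative [OR]: #1 pipeline inlet malfunctions=occurs, South O2 cylinder offline=not, Forward check valve trips=occurs → at least one input occurs → occurs.
Scavenge line down [AND]: Vaporizer malfunctions=not, Standby pressure regulator stuck=occurs → not all inputs occur → does not occur.
Pipeline path inoperative [AND]: #1 flowmeter malfunctions=occurs, Vaporizer chain inoperative=occurs, Scavenge line down=not → not all inputs occur → does not occur.
O2 supply fails [OR]: Aft APL valve lost=not, Aft supply hose faulted=not, B fresh-gas outlet faulted=not → no input occurs → does not occur.
Anesthesia gas delivery interrupted [OR]: Pipeline path inoperative=not, O2 supply fails=not, Backup CO2 absorber malfunctions=not, Upper flowmeter 2 failed=not → no input occurs → does not occur.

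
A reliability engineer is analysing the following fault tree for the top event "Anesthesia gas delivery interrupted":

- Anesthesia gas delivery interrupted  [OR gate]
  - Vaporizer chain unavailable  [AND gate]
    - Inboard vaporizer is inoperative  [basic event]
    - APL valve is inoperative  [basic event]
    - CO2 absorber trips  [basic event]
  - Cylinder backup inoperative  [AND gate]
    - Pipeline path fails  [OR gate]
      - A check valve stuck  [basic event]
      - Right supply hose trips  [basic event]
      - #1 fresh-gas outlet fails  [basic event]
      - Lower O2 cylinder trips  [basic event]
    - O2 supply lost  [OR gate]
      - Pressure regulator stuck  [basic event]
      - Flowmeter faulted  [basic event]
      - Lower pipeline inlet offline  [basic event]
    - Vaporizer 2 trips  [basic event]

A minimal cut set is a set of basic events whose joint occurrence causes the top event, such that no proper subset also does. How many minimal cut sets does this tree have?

13

Vaporizer chain unavailable [AND]: one cut set from each child combined → 1 × 1 × 1 = 1 cut set(s).
Pipeline path fails [OR]: union of children's cut sets → 4 cut set(s).
O2 supply lost [OR]: union of children's cut sets → 3 cut set(s).
Cylinder backup inoperative [AND]: one cut set from each child combined → 4 × 3 × 1 = 12 cut set(s).
Anesthesia gas delivery interrupted [OR]: union of children's cut sets → 13 cut set(s).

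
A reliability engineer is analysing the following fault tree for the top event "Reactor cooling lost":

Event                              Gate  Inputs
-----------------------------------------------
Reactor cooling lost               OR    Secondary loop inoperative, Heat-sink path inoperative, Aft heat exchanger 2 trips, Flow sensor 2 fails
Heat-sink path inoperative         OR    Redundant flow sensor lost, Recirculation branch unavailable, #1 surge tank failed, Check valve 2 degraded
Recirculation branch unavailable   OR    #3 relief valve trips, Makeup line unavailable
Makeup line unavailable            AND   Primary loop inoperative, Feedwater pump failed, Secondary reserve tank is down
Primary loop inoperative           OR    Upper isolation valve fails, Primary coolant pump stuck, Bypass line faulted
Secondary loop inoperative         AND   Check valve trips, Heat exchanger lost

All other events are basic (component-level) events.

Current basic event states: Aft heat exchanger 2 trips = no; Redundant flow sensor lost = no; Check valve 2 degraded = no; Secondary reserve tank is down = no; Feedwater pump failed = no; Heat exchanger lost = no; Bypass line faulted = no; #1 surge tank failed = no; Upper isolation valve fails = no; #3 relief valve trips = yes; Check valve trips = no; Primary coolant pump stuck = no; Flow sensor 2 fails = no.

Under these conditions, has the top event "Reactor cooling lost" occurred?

Secondary loop inoperative [AND]: Check valve trips=not, Heat exchanger lost=not → not all inputs occur → does not occur.
Primary loop inoperative [OR]: Upper isolation valve fails=not, Primary coolant pump stuck=not, Bypass line faulted=not → no input occurs → does not occur.
Makeup line unavailable [AND]: Primary loop inoperative=not, Feedwater pump failed=not, Secondary reserve tank is down=not → not all inputs occur → does not occur.
Recirculation branch unavailable [OR]: #3 relief valve trips=occurs, Makeup line unavailable=not → at least one input occurs → occurs.
Heat-sink path inoperative [OR]: Redundant flow sensor lost=not, Recirculation branch unavailable=occurs, #1 surge tank failed=not, Check valve 2 degraded=not → at least one input occurs → occurs.
Reactor cooling lost [OR]: Secondary loop inoperative=not, Heat-sink path inoperative=occurs, Aft heat exchanger 2 trips=not, Flow sensor 2 fails=not → at least one input occurs → occurs.

Yes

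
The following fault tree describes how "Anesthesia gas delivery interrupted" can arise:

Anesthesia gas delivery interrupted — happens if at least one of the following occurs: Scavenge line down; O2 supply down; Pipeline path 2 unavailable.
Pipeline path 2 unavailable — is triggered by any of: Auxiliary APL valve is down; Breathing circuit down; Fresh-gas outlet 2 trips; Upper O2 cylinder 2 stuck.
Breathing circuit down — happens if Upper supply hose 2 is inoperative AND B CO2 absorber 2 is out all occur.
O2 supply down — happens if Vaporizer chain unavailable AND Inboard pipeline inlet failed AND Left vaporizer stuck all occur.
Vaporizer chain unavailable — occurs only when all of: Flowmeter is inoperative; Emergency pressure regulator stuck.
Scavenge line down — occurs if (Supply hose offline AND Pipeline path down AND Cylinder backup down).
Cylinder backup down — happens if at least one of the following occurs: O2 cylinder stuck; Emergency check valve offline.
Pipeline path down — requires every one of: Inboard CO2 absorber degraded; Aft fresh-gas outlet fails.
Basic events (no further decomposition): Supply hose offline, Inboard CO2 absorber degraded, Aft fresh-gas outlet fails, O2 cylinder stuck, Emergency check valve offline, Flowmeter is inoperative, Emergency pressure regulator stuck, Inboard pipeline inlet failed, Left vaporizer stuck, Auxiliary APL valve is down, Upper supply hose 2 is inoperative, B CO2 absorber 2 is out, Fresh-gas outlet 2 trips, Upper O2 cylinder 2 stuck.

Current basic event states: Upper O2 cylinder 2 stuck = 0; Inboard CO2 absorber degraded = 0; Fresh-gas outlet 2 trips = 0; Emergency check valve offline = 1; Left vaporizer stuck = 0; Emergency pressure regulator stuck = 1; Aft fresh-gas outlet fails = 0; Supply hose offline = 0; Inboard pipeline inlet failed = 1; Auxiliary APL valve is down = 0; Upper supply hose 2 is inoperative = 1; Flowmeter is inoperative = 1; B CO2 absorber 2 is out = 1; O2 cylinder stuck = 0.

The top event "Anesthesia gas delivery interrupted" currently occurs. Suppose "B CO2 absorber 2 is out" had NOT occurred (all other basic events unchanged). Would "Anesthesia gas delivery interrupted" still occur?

Counterfactual: set "B CO2 absorber 2 is out" to not occurred.
Pipeline path down [AND]: Inboard CO2 absorber degraded=not, Aft fresh-gas outlet fails=not → not all inputs occur → does not occur.
Cylinder backup down [OR]: O2 cylinder stuck=not, Emergency check valve offline=occurs → at least one input occurs → occurs.
Scavenge line down [AND]: Supply hose offline=not, Pipeline path down=not, Cylinder backup down=occurs → not all inputs occur → does not occur.
Vaporizer chain unavailable [AND]: Flowmeter is inoperative=occurs, Emergency pressure regulator stuck=occurs → all inputs occur → occurs.
O2 supply down [AND]: Vaporizer chain unavailable=occurs, Inboard pipeline inlet failed=occurs, Left vaporizer stuck=not → not all inputs occur → does not occur.
Breathing circuit down [AND]: Upper supply hose 2 is inoperative=occurs, B CO2 absorber 2 is out=not → not all inputs occur → does not occur.
Pipeline path 2 unavailable [OR]: Auxiliary APL valve is down=not, Breathing circuit down=not, Fresh-gas outlet 2 trips=not, Upper O2 cylinder 2 stuck=not → no input occurs → does not occur.
Anesthesia gas delivery interrupted [OR]: Scavenge line down=not, O2 supply down=not, Pipeline path 2 unavailable=not → no input occurs → does not occur.

No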